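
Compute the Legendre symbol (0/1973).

0

Top reduces to 0: gcd > 1, so the symbol is 0.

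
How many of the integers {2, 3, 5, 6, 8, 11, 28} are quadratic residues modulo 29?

(2/29) = -1 → non-residue.
(3/29) = -1 → non-residue.
(5/29) = +1 → QR.
(6/29) = +1 → QR.
(8/29) = -1 → non-residue.
(11/29) = -1 → non-residue.
(28/29) = +1 → QR.
Total quadratic residues among the 7: 3.

3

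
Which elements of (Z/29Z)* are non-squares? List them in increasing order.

2, 3, 8, 10, 11, 12, 14, 15, 17, 18, 19, 21, 26, 27

Square k = 1,…,14 (k and 29−k give the same square):
1²=1, 2²=4, 3²=9, 4²=16, 5²=25, 6²≡7, 7²≡20, 8²≡6, 9²≡23, 10²≡13, 11²≡5, 12²≡28, 13²≡24, 14²≡22 (mod 29).
The residues are {1, 4, 5, 6, 7, 9, 13, 16, 20, 22, 23, 24, 25, 28}; the non-residues are the remaining 14 nonzero classes.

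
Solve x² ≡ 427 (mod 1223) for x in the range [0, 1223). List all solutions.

Since 1223 ≡ 3 (mod 4), a square root of 427 is 427^((1223+1)/4) = 427^306 mod 1223.
Repeated squaring: 427^2≡102, 427^4≡620, 427^8≡378, 427^16≡1016, 427^32≡44, 427^64≡713, 427^128≡824, 427^256≡211 (mod 1223).
427^306 = 427^(256+32+16+2) ≡ 64 (mod 1223).
Check: 64² = 4096 ≡ 427 (mod 1223). The two roots are 64 and 1159.

64, 1159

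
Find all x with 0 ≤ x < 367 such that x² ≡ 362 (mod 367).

27, 340

Since 367 ≡ 3 (mod 4), a square root of 362 is 362^((367+1)/4) = 362^92 mod 367.
Repeated squaring: 362^2≡25, 362^4≡258, 362^8≡137, 362^16≡52, 362^32≡135, 362^64≡242 (mod 367).
362^92 = 362^(64+16+8+4) ≡ 340 (mod 367).
Check: 340² = 115600 ≡ 362 (mod 367). The two roots are 27 and 340.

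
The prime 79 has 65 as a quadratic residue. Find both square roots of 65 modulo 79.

12, 67

Since 79 ≡ 3 (mod 4), a square root of 65 is 65^((79+1)/4) = 65^20 mod 79.
Repeated squaring: 65^2≡38, 65^4≡22, 65^8≡10, 65^16≡21 (mod 79).
65^20 = 65^(16+4) ≡ 67 (mod 79).
Check: 67² = 4489 ≡ 65 (mod 79). The two roots are 12 and 67.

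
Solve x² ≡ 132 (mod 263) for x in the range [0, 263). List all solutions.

Since 263 ≡ 3 (mod 4), a square root of 132 is 132^((263+1)/4) = 132^66 mod 263.
Repeated squaring: 132^2≡66, 132^4≡148, 132^8≡75, 132^16≡102, 132^32≡147, 132^64≡43 (mod 263).
132^66 = 132^(64+2) ≡ 208 (mod 263).
Check: 208² = 43264 ≡ 132 (mod 263). The two roots are 55 and 208.

55, 208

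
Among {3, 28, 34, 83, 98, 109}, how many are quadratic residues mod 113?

(3/113) = -1 → non-residue.
(28/113) = +1 → QR.
(34/113) = -1 → non-residue.
(83/113) = +1 → QR.
(98/113) = +1 → QR.
(109/113) = +1 → QR.
Total quadratic residues among the 6: 4.

4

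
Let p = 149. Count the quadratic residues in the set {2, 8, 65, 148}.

1

(2/149) = -1 → non-residue.
(8/149) = -1 → non-residue.
(65/149) = -1 → non-residue.
(148/149) = +1 → QR.
Total quadratic residues among the 4: 1.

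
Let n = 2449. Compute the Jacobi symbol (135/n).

Reciprocity: 135 ≡ 3 and 2449 ≡ 1 (mod 4), so (135/2449) = +(2449/135).
Reduce top mod 135: now compute (19/135).
Reciprocity: 19 ≡ 3 and 135 ≡ 3 (mod 4), so (19/135) = −(135/19).
Reduce top mod 19: now compute (2/19).
Pull out 2: since 19 ≡ 3 (mod 8), (2/19) = -1.
Reached (1/19) = 1. Collecting the sign flips along the way, the symbol is +1.

1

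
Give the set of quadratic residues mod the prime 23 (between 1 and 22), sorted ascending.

1 2 3 4 6 8 9 12 13 16 18

Square k = 1,…,11 (k and 23−k give the same square):
1²=1, 2²=4, 3²=9, 4²=16, 5²≡2, 6²≡13, 7²≡3, 8²≡18, 9²≡12, 10²≡8, 11²≡6 (mod 23).
So the quadratic residues mod 23 are {1, 2, 3, 4, 6, 8, 9, 12, 13, 16, 18}.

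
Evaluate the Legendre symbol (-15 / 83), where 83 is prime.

1

First reduce: -15 ≡ 68 (mod 83).
Pull out 2^2: since 83 ≡ 3 (mod 8), (2/83) = -1, so (2/83)^2 = +1.
Reciprocity: 17 ≡ 1 and 83 ≡ 3 (mod 4), so (17/83) = +(83/17).
Reduce top mod 17: now compute (15/17).
Reciprocity: 15 ≡ 3 and 17 ≡ 1 (mod 4), so (15/17) = +(17/15).
Reduce top mod 15: now compute (2/15).
Pull out 2: since 15 ≡ 7 (mod 8), (2/15) = +1.
Reached (1/15) = 1. Collecting the sign flips along the way, the symbol is +1.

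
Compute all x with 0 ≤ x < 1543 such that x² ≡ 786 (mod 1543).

Since 1543 ≡ 3 (mod 4), a square root of 786 is 786^((1543+1)/4) = 786^386 mod 1543.
Repeated squaring: 786^2≡596, 786^4≡326, 786^8≡1352, 786^16≡992, 786^32≡1173, 786^64≡1116, 786^128≡255, 786^256≡219 (mod 1543).
786^386 = 786^(256+128+2) ≡ 1110 (mod 1543).
Check: 1110² = 1232100 ≡ 786 (mod 1543). The two roots are 433 and 1110.

433, 1110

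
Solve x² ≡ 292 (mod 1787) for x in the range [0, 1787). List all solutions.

586, 1201

Since 1787 ≡ 3 (mod 4), a square root of 292 is 292^((1787+1)/4) = 292^447 mod 1787.
Repeated squaring: 292^2≡1275, 292^4≡1242, 292^8≡383, 292^16≡155, 292^32≡794, 292^64≡1412, 292^128≡1239, 292^256≡88 (mod 1787).
292^447 = 292^(256+128+32+16+8+4+2+1) ≡ 586 (mod 1787).
Check: 586² = 343396 ≡ 292 (mod 1787). The two roots are 586 and 1201.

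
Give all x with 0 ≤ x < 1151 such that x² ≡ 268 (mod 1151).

61, 1090

Since 1151 ≡ 3 (mod 4), a square root of 268 is 268^((1151+1)/4) = 268^288 mod 1151.
Repeated squaring: 268^2≡462, 268^4≡509, 268^8≡106, 268^16≡877, 268^32≡261, 268^64≡212, 268^128≡55, 268^256≡723 (mod 1151).
268^288 = 268^(256+32) ≡ 1090 (mod 1151).
Check: 1090² = 1188100 ≡ 268 (mod 1151). The two roots are 61 and 1090.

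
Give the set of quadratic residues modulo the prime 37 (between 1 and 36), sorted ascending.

1, 3, 4, 7, 9, 10, 11, 12, 16, 21, 25, 26, 27, 28, 30, 33, 34, 36

Square k = 1,…,18 (k and 37−k give the same square):
1²=1, 2²=4, 3²=9, 4²=16, 5²=25, 6²=36, 7²≡12, 8²≡27, 9²≡7, 10²≡26, 11²≡10, 12²≡33, 13²≡21, 14²≡11, 15²≡3, 16²≡34, 17²≡30, 18²≡28 (mod 37).
So the quadratic residues mod 37 are {1, 3, 4, 7, 9, 10, 11, 12, 16, 21, 25, 26, 27, 28, 30, 33, 34, 36}.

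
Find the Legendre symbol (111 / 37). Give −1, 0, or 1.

First reduce: 111 ≡ 0 (mod 37).
Top reduces to 0: gcd > 1, so the symbol is 0.

0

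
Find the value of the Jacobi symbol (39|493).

Reciprocity: 39 ≡ 3 and 493 ≡ 1 (mod 4), so (39/493) = +(493/39).
Reduce top mod 39: now compute (25/39).
Reciprocity: 25 ≡ 1 and 39 ≡ 3 (mod 4), so (25/39) = +(39/25).
Reduce top mod 25: now compute (14/25).
Pull out 2: since 25 ≡ 1 (mod 8), (2/25) = +1.
Reciprocity: 7 ≡ 3 and 25 ≡ 1 (mod 4), so (7/25) = +(25/7).
Reduce top mod 7: now compute (4/7).
Pull out 2^2: since 7 ≡ 7 (mod 8), (2/7) = +1, so (2/7)^2 = +1.
Reached (1/7) = 1. Collecting the sign flips along the way, the symbol is +1.

1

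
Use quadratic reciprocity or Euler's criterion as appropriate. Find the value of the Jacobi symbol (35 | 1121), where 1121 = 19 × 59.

Reciprocity: 35 ≡ 3 and 1121 ≡ 1 (mod 4), so (35/1121) = +(1121/35).
Reduce top mod 35: now compute (1/35).
Reached (1/35) = 1. Collecting the sign flips along the way, the symbol is +1.

1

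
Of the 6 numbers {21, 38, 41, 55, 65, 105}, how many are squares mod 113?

2

(21/113) = -1 → non-residue.
(38/113) = -1 → non-residue.
(41/113) = +1 → QR.
(55/113) = -1 → non-residue.
(65/113) = -1 → non-residue.
(105/113) = +1 → QR.
Total quadratic residues among the 6: 2.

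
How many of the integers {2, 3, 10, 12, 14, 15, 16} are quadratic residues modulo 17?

3

(2/17) = +1 → QR.
(3/17) = -1 → non-residue.
(10/17) = -1 → non-residue.
(12/17) = -1 → non-residue.
(14/17) = -1 → non-residue.
(15/17) = +1 → QR.
(16/17) = +1 → QR.
Total quadratic residues among the 7: 3.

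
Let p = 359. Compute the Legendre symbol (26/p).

Euler's criterion: (26/359) ≡ 26^179 (mod 359).
26^2 ≡ 317 (mod 359)
26^4 ≡ 328 (mod 359)
26^8 ≡ 243 (mod 359)
26^16 ≡ 173 (mod 359)
26^32 ≡ 132 (mod 359)
26^64 ≡ 192 (mod 359)
26^128 ≡ 246 (mod 359)
26^179 = 26^(128+32+16+2+1) ≡ 358 (mod 359).
Result is 358 ≡ −1, so (26/359) = −1.

-1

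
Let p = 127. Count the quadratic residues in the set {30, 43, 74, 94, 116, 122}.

4

(30/127) = +1 → QR.
(43/127) = -1 → non-residue.
(74/127) = +1 → QR.
(94/127) = +1 → QR.
(116/127) = -1 → non-residue.
(122/127) = +1 → QR.
Total quadratic residues among the 6: 4.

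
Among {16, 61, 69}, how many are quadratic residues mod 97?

(16/97) = +1 → QR.
(61/97) = +1 → QR.
(69/97) = -1 → non-residue.
Total quadratic residues among the 3: 2.

2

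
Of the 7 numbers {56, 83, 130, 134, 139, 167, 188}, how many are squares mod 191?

(56/191) = -1 → non-residue.
(83/191) = -1 → non-residue.
(130/191) = +1 → QR.
(134/191) = +1 → QR.
(139/191) = -1 → non-residue.
(167/191) = -1 → non-residue.
(188/191) = -1 → non-residue.
Total quadratic residues among the 7: 2.

2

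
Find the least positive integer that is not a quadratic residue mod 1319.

13

(2/1319) = +1, so 2 is a residue.
(3/1319) = +1, so 3 is a residue.
(4/1319) = +1, so 4 is a residue.
(5/1319) = +1, so 5 is a residue.
(6/1319) = +1, so 6 is a residue.
(7/1319) = +1, so 7 is a residue.
(8/1319) = +1, so 8 is a residue.
(9/1319) = +1, so 9 is a residue.
(10/1319) = +1, so 10 is a residue.
(11/1319) = +1, so 11 is a residue.
(12/1319) = +1, so 12 is a residue.
(13/1319) = −1, so 13 is the smallest positive non-residue mod 1319.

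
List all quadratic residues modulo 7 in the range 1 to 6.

1,2,4

Square k = 1,…,3 (k and 7−k give the same square):
1²=1, 2²=4, 3²≡2 (mod 7).
So the quadratic residues mod 7 are {1, 2, 4}.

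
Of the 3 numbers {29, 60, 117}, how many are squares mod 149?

1

(29/149) = +1 → QR.
(60/149) = -1 → non-residue.
(117/149) = -1 → non-residue.
Total quadratic residues among the 3: 1.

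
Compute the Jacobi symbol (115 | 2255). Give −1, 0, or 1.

Reciprocity: 115 ≡ 3 and 2255 ≡ 3 (mod 4), so (115/2255) = −(2255/115).
Reduce top mod 115: now compute (70/115).
Pull out 2: since 115 ≡ 3 (mod 8), (2/115) = -1.
Reciprocity: 35 ≡ 3 and 115 ≡ 3 (mod 4), so (35/115) = −(115/35).
Reduce top mod 35: now compute (10/35).
Pull out 2: since 35 ≡ 3 (mod 8), (2/35) = -1.
Reciprocity: 5 ≡ 1 and 35 ≡ 3 (mod 4), so (5/35) = +(35/5).
Reduce top mod 5: now compute (0/5).
Top reduces to 0: gcd > 1, so the symbol is 0.

0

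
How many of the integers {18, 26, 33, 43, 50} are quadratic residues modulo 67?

(18/67) = -1 → non-residue.
(26/67) = +1 → QR.
(33/67) = +1 → QR.
(43/67) = -1 → non-residue.
(50/67) = -1 → non-residue.
Total quadratic residues among the 5: 2.

2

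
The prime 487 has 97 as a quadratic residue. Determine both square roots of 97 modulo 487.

222, 265

Since 487 ≡ 3 (mod 4), a square root of 97 is 97^((487+1)/4) = 97^122 mod 487.
Repeated squaring: 97^2≡156, 97^4≡473, 97^8≡196, 97^16≡430, 97^32≡327, 97^64≡276 (mod 487).
97^122 = 97^(64+32+16+8+2) ≡ 222 (mod 487).
Check: 222² = 49284 ≡ 97 (mod 487). The two roots are 222 and 265.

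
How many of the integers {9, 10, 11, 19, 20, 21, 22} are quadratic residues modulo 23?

1

(9/23) = +1 → QR.
(10/23) = -1 → non-residue.
(11/23) = -1 → non-residue.
(19/23) = -1 → non-residue.
(20/23) = -1 → non-residue.
(21/23) = -1 → non-residue.
(22/23) = -1 → non-residue.
Total quadratic residues among the 7: 1.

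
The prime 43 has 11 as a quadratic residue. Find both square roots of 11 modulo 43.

21, 22

Since 43 ≡ 3 (mod 4), a square root of 11 is 11^((43+1)/4) = 11^11 mod 43.
Repeated squaring: 11^2≡35, 11^4≡21, 11^8≡11 (mod 43).
11^11 = 11^(8+2+1) ≡ 21 (mod 43).
Check: 21² = 441 ≡ 11 (mod 43). The two roots are 21 and 22.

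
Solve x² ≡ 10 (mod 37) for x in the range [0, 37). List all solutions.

37 ≡ 1 (mod 4), so we find a root by search.
Trying successive values, 11² = 121 ≡ 10 (mod 37). The other root is 37 − 11 = 26.

11, 26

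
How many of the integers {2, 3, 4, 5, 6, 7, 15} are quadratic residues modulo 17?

(2/17) = +1 → QR.
(3/17) = -1 → non-residue.
(4/17) = +1 → QR.
(5/17) = -1 → non-residue.
(6/17) = -1 → non-residue.
(7/17) = -1 → non-residue.
(15/17) = +1 → QR.
Total quadratic residues among the 7: 3.

3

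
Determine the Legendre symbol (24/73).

Pull out 2^3: since 73 ≡ 1 (mod 8), (2/73) = +1, so (2/73)^3 = +1.
Reciprocity: 3 ≡ 3 and 73 ≡ 1 (mod 4), so (3/73) = +(73/3).
Reduce top mod 3: now compute (1/3).
Reached (1/3) = 1. Collecting the sign flips along the way, the symbol is +1.

1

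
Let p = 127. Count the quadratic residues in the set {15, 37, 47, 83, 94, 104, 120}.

6

(15/127) = +1 → QR.
(37/127) = +1 → QR.
(47/127) = +1 → QR.
(83/127) = -1 → non-residue.
(94/127) = +1 → QR.
(104/127) = +1 → QR.
(120/127) = +1 → QR.
Total quadratic residues among the 7: 6.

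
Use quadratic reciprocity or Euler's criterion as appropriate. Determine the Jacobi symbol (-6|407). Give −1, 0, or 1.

-1

First reduce: -6 ≡ 401 (mod 407).
Reciprocity: 401 ≡ 1 and 407 ≡ 3 (mod 4), so (401/407) = +(407/401).
Reduce top mod 401: now compute (6/401).
Pull out 2: since 401 ≡ 1 (mod 8), (2/401) = +1.
Reciprocity: 3 ≡ 3 and 401 ≡ 1 (mod 4), so (3/401) = +(401/3).
Reduce top mod 3: now compute (2/3).
Pull out 2: since 3 ≡ 3 (mod 8), (2/3) = -1.
Reached (1/3) = 1. Collecting the sign flips along the way, the symbol is -1.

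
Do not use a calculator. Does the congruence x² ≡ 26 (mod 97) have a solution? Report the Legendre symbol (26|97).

Euler's criterion: (26/97) ≡ 26^48 (mod 97).
26^2 ≡ 94 (mod 97)
26^4 ≡ 9 (mod 97)
26^8 ≡ 81 (mod 97)
26^16 ≡ 62 (mod 97)
26^32 ≡ 61 (mod 97)
26^48 = 26^(32+16) ≡ 96 (mod 97).
Result is 96 ≡ −1, so (26/97) = −1.

-1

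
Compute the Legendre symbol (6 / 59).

-1

Euler's criterion: (6/59) ≡ 6^29 (mod 59).
6^2 ≡ 36 (mod 59)
6^4 ≡ 57 (mod 59)
6^8 ≡ 4 (mod 59)
6^16 ≡ 16 (mod 59)
6^29 = 6^(16+8+4+1) ≡ 58 (mod 59).
Result is 58 ≡ −1, so (6/59) = −1.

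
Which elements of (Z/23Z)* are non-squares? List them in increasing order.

5 7 10 11 14 15 17 19 20 21 22

Square k = 1,…,11 (k and 23−k give the same square):
1²=1, 2²=4, 3²=9, 4²=16, 5²≡2, 6²≡13, 7²≡3, 8²≡18, 9²≡12, 10²≡8, 11²≡6 (mod 23).
The residues are {1, 2, 3, 4, 6, 8, 9, 12, 13, 16, 18}; the non-residues are the remaining 11 nonzero classes.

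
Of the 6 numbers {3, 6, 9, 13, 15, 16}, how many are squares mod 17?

(3/17) = -1 → non-residue.
(6/17) = -1 → non-residue.
(9/17) = +1 → QR.
(13/17) = +1 → QR.
(15/17) = +1 → QR.
(16/17) = +1 → QR.
Total quadratic residues among the 6: 4.

4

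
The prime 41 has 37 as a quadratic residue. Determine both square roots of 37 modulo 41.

41 ≡ 1 (mod 4), so we find a root by search.
Trying successive values, 18² = 324 ≡ 37 (mod 41). The other root is 41 − 18 = 23.

18, 23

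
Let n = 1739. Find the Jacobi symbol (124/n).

1

Pull out 2^2: since 1739 ≡ 3 (mod 8), (2/1739) = -1, so (2/1739)^2 = +1.
Reciprocity: 31 ≡ 3 and 1739 ≡ 3 (mod 4), so (31/1739) = −(1739/31).
Reduce top mod 31: now compute (3/31).
Reciprocity: 3 ≡ 3 and 31 ≡ 3 (mod 4), so (3/31) = −(31/3).
Reduce top mod 3: now compute (1/3).
Reached (1/3) = 1. Collecting the sign flips along the way, the symbol is +1.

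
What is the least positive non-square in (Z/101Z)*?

(2/101) = −1, so 2 is the smallest positive non-residue mod 101.

2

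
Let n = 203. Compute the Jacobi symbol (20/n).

Pull out 2^2: since 203 ≡ 3 (mod 8), (2/203) = -1, so (2/203)^2 = +1.
Reciprocity: 5 ≡ 1 and 203 ≡ 3 (mod 4), so (5/203) = +(203/5).
Reduce top mod 5: now compute (3/5).
Reciprocity: 3 ≡ 3 and 5 ≡ 1 (mod 4), so (3/5) = +(5/3).
Reduce top mod 3: now compute (2/3).
Pull out 2: since 3 ≡ 3 (mod 8), (2/3) = -1.
Reached (1/3) = 1. Collecting the sign flips along the way, the symbol is -1.

-1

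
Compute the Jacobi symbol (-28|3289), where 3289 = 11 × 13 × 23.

First reduce: -28 ≡ 3261 (mod 3289).
Reciprocity: 3261 ≡ 1 and 3289 ≡ 1 (mod 4), so (3261/3289) = +(3289/3261).
Reduce top mod 3261: now compute (28/3261).
Pull out 2^2: since 3261 ≡ 5 (mod 8), (2/3261) = -1, so (2/3261)^2 = +1.
Reciprocity: 7 ≡ 3 and 3261 ≡ 1 (mod 4), so (7/3261) = +(3261/7).
Reduce top mod 7: now compute (6/7).
Pull out 2: since 7 ≡ 7 (mod 8), (2/7) = +1.
Reciprocity: 3 ≡ 3 and 7 ≡ 3 (mod 4), so (3/7) = −(7/3).
Reduce top mod 3: now compute (1/3).
Reached (1/3) = 1. Collecting the sign flips along the way, the symbol is -1.

-1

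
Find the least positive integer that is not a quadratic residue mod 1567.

(2/1567) = +1, so 2 is a residue.
(3/1567) = −1, so 3 is the smallest positive non-residue mod 1567.

3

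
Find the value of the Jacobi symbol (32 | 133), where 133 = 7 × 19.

-1

Pull out 2^5: since 133 ≡ 5 (mod 8), (2/133) = -1, so (2/133)^5 = -1.
Reached (1/133) = 1. Collecting the sign flips along the way, the symbol is -1.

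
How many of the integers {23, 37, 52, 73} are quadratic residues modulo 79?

3

(23/79) = +1 → QR.
(37/79) = -1 → non-residue.
(52/79) = +1 → QR.
(73/79) = +1 → QR.
Total quadratic residues among the 4: 3.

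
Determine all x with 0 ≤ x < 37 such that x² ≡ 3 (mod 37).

37 ≡ 1 (mod 4), so we find a root by search.
Trying successive values, 15² = 225 ≡ 3 (mod 37). The other root is 37 − 15 = 22.

15, 22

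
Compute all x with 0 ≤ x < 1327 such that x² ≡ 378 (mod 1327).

Since 1327 ≡ 3 (mod 4), a square root of 378 is 378^((1327+1)/4) = 378^332 mod 1327.
Repeated squaring: 378^2≡895, 378^4≡844, 378^8≡1064, 378^16≡165, 378^32≡685, 378^64≡794, 378^128≡111, 378^256≡378 (mod 1327).
378^332 = 378^(256+64+8+4) ≡ 111 (mod 1327).
Check: 111² = 12321 ≡ 378 (mod 1327). The two roots are 111 and 1216.

111, 1216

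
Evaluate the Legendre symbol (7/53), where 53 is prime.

Euler's criterion: (7/53) ≡ 7^26 (mod 53).
7^2 ≡ 49 (mod 53)
7^4 ≡ 16 (mod 53)
7^8 ≡ 44 (mod 53)
7^16 ≡ 28 (mod 53)
7^26 = 7^(16+8+2) ≡ 1 (mod 53).
Result is 1, so (7/53) = 1.

1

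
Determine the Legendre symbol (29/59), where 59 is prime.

1

Reciprocity: 29 ≡ 1 and 59 ≡ 3 (mod 4), so (29/59) = +(59/29).
Reduce top mod 29: now compute (1/29).
Reached (1/29) = 1. Collecting the sign flips along the way, the symbol is +1.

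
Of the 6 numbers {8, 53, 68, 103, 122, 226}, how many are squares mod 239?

4

(8/239) = +1 → QR.
(53/239) = -1 → non-residue.
(68/239) = +1 → QR.
(103/239) = -1 → non-residue.
(122/239) = +1 → QR.
(226/239) = +1 → QR.
Total quadratic residues among the 6: 4.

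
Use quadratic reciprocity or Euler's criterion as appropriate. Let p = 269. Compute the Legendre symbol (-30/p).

1

Euler's criterion: (-30/269) ≡ 239^134 (mod 269).
239^2 ≡ 93 (mod 269)
239^4 ≡ 41 (mod 269)
239^8 ≡ 67 (mod 269)
239^16 ≡ 185 (mod 269)
239^32 ≡ 62 (mod 269)
239^64 ≡ 78 (mod 269)
239^128 ≡ 166 (mod 269)
239^134 = 239^(128+4+2) ≡ 1 (mod 269).
Result is 1, so (-30/269) = 1.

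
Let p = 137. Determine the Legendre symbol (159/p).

1

First reduce: 159 ≡ 22 (mod 137).
Pull out 2: since 137 ≡ 1 (mod 8), (2/137) = +1.
Reciprocity: 11 ≡ 3 and 137 ≡ 1 (mod 4), so (11/137) = +(137/11).
Reduce top mod 11: now compute (5/11).
Reciprocity: 5 ≡ 1 and 11 ≡ 3 (mod 4), so (5/11) = +(11/5).
Reduce top mod 5: now compute (1/5).
Reached (1/5) = 1. Collecting the sign flips along the way, the symbol is +1.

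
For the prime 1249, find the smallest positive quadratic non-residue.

7

(2/1249) = +1, so 2 is a residue.
(3/1249) = +1, so 3 is a residue.
(4/1249) = +1, so 4 is a residue.
(5/1249) = +1, so 5 is a residue.
(6/1249) = +1, so 6 is a residue.
(7/1249) = −1, so 7 is the smallest positive non-residue mod 1249.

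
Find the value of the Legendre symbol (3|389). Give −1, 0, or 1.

Reciprocity: 3 ≡ 3 and 389 ≡ 1 (mod 4), so (3/389) = +(389/3).
Reduce top mod 3: now compute (2/3).
Pull out 2: since 3 ≡ 3 (mod 8), (2/3) = -1.
Reached (1/3) = 1. Collecting the sign flips along the way, the symbol is -1.

-1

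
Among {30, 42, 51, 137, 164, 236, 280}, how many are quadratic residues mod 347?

4

(30/347) = +1 → QR.
(42/347) = +1 → QR.
(51/347) = -1 → non-residue.
(137/347) = +1 → QR.
(164/347) = -1 → non-residue.
(236/347) = +1 → QR.
(280/347) = -1 → non-residue.
Total quadratic residues among the 7: 4.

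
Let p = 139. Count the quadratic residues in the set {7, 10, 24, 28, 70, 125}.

4

(7/139) = +1 → QR.
(10/139) = -1 → non-residue.
(24/139) = +1 → QR.
(28/139) = +1 → QR.
(70/139) = -1 → non-residue.
(125/139) = +1 → QR.
Total quadratic residues among the 6: 4.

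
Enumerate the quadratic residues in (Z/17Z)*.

1, 2, 4, 8, 9, 13, 15, 16

Square k = 1,…,8 (k and 17−k give the same square):
1²=1, 2²=4, 3²=9, 4²=16, 5²≡8, 6²≡2, 7²≡15, 8²≡13 (mod 17).
So the quadratic residues mod 17 are {1, 2, 4, 8, 9, 13, 15, 16}.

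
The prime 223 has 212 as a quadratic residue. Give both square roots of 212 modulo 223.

99, 124

Since 223 ≡ 3 (mod 4), a square root of 212 is 212^((223+1)/4) = 212^56 mod 223.
Repeated squaring: 212^2≡121, 212^4≡146, 212^8≡131, 212^16≡213, 212^32≡100 (mod 223).
212^56 = 212^(32+16+8) ≡ 124 (mod 223).
Check: 124² = 15376 ≡ 212 (mod 223). The two roots are 99 and 124.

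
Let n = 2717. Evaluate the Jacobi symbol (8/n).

Pull out 2^3: since 2717 ≡ 5 (mod 8), (2/2717) = -1, so (2/2717)^3 = -1.
Reached (1/2717) = 1. Collecting the sign flips along the way, the symbol is -1.

-1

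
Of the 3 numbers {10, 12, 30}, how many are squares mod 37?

(10/37) = +1 → QR.
(12/37) = +1 → QR.
(30/37) = +1 → QR.
Total quadratic residues among the 3: 3.

3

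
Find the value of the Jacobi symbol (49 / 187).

1

Reciprocity: 49 ≡ 1 and 187 ≡ 3 (mod 4), so (49/187) = +(187/49).
Reduce top mod 49: now compute (40/49).
Pull out 2^3: since 49 ≡ 1 (mod 8), (2/49) = +1, so (2/49)^3 = +1.
Reciprocity: 5 ≡ 1 and 49 ≡ 1 (mod 4), so (5/49) = +(49/5).
Reduce top mod 5: now compute (4/5).
Pull out 2^2: since 5 ≡ 5 (mod 8), (2/5) = -1, so (2/5)^2 = +1.
Reached (1/5) = 1. Collecting the sign flips along the way, the symbol is +1.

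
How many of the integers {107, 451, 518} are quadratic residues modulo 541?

1

(107/541) = -1 → non-residue.
(451/541) = -1 → non-residue.
(518/541) = +1 → QR.
Total quadratic residues among the 3: 1.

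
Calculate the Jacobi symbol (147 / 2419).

-1

Reciprocity: 147 ≡ 3 and 2419 ≡ 3 (mod 4), so (147/2419) = −(2419/147).
Reduce top mod 147: now compute (67/147).
Reciprocity: 67 ≡ 3 and 147 ≡ 3 (mod 4), so (67/147) = −(147/67).
Reduce top mod 67: now compute (13/67).
Reciprocity: 13 ≡ 1 and 67 ≡ 3 (mod 4), so (13/67) = +(67/13).
Reduce top mod 13: now compute (2/13).
Pull out 2: since 13 ≡ 5 (mod 8), (2/13) = -1.
Reached (1/13) = 1. Collecting the sign flips along the way, the symbol is -1.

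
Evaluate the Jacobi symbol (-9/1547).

-1

First reduce: -9 ≡ 1538 (mod 1547).
Pull out 2: since 1547 ≡ 3 (mod 8), (2/1547) = -1.
Reciprocity: 769 ≡ 1 and 1547 ≡ 3 (mod 4), so (769/1547) = +(1547/769).
Reduce top mod 769: now compute (9/769).
Reciprocity: 9 ≡ 1 and 769 ≡ 1 (mod 4), so (9/769) = +(769/9).
Reduce top mod 9: now compute (4/9).
Pull out 2^2: since 9 ≡ 1 (mod 8), (2/9) = +1, so (2/9)^2 = +1.
Reached (1/9) = 1. Collecting the sign flips along the way, the symbol is -1.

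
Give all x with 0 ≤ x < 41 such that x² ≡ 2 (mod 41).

41 ≡ 1 (mod 4), so we find a root by search.
Trying successive values, 17² = 289 ≡ 2 (mod 41). The other root is 41 − 17 = 24.

17, 24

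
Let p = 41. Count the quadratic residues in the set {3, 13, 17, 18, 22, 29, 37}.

2

(3/41) = -1 → non-residue.
(13/41) = -1 → non-residue.
(17/41) = -1 → non-residue.
(18/41) = +1 → QR.
(22/41) = -1 → non-residue.
(29/41) = -1 → non-residue.
(37/41) = +1 → QR.
Total quadratic residues among the 7: 2.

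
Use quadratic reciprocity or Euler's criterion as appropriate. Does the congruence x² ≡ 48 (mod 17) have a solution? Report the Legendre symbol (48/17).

-1

First reduce: 48 ≡ 14 (mod 17).
Pull out 2: since 17 ≡ 1 (mod 8), (2/17) = +1.
Reciprocity: 7 ≡ 3 and 17 ≡ 1 (mod 4), so (7/17) = +(17/7).
Reduce top mod 7: now compute (3/7).
Reciprocity: 3 ≡ 3 and 7 ≡ 3 (mod 4), so (3/7) = −(7/3).
Reduce top mod 3: now compute (1/3).
Reached (1/3) = 1. Collecting the sign flips along the way, the symbol is -1.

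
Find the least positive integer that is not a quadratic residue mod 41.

(2/41) = +1, so 2 is a residue.
(3/41) = −1, so 3 is the smallest positive non-residue mod 41.

3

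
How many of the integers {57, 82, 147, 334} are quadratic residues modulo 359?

2

(57/359) = -1 → non-residue.
(82/359) = +1 → QR.
(147/359) = +1 → QR.
(334/359) = -1 → non-residue.
Total quadratic residues among the 4: 2.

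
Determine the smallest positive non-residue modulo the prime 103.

3

(2/103) = +1, so 2 is a residue.
(3/103) = −1, so 3 is the smallest positive non-residue mod 103.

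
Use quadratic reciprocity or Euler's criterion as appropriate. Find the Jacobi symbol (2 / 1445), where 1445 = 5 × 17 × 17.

Pull out 2: since 1445 ≡ 5 (mod 8), (2/1445) = -1.
Reached (1/1445) = 1. Collecting the sign flips along the way, the symbol is -1.

-1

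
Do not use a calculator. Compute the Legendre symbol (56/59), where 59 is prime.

Euler's criterion: (56/59) ≡ 56^29 (mod 59).
56^2 ≡ 9 (mod 59)
56^4 ≡ 22 (mod 59)
56^8 ≡ 12 (mod 59)
56^16 ≡ 26 (mod 59)
56^29 = 56^(16+8+4+1) ≡ 58 (mod 59).
Result is 58 ≡ −1, so (56/59) = −1.

-1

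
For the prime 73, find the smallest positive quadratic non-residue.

5

(2/73) = +1, so 2 is a residue.
(3/73) = +1, so 3 is a residue.
(4/73) = +1, so 4 is a residue.
(5/73) = −1, so 5 is the smallest positive non-residue mod 73.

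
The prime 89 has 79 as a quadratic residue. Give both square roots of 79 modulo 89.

41, 48

89 ≡ 1 (mod 4), so we find a root by search.
Trying successive values, 41² = 1681 ≡ 79 (mod 89). The other root is 89 − 41 = 48.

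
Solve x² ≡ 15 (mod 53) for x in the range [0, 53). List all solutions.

53 ≡ 1 (mod 4), so we find a root by search.
Trying successive values, 11² = 121 ≡ 15 (mod 53). The other root is 53 − 11 = 42.

11, 42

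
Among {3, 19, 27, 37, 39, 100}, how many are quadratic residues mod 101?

3

(3/101) = -1 → non-residue.
(19/101) = +1 → QR.
(27/101) = -1 → non-residue.
(37/101) = +1 → QR.
(39/101) = -1 → non-residue.
(100/101) = +1 → QR.
Total quadratic residues among the 6: 3.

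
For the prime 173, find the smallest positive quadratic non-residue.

(2/173) = −1, so 2 is the smallest positive non-residue mod 173.

2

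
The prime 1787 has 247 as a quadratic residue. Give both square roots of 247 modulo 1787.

725, 1062

Since 1787 ≡ 3 (mod 4), a square root of 247 is 247^((1787+1)/4) = 247^447 mod 1787.
Repeated squaring: 247^2≡251, 247^4≡456, 247^8≡644, 247^16≡152, 247^32≡1660, 247^64≡46, 247^128≡329, 247^256≡1021 (mod 1787).
247^447 = 247^(256+128+32+16+8+4+2+1) ≡ 1062 (mod 1787).
Check: 1062² = 1127844 ≡ 247 (mod 1787). The two roots are 725 and 1062.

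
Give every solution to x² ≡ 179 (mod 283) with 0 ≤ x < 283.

99, 184

Since 283 ≡ 3 (mod 4), a square root of 179 is 179^((283+1)/4) = 179^71 mod 283.
Repeated squaring: 179^2≡62, 179^4≡165, 179^8≡57, 179^16≡136, 179^32≡101, 179^64≡13 (mod 283).
179^71 = 179^(64+4+2+1) ≡ 99 (mod 283).
Check: 99² = 9801 ≡ 179 (mod 283). The two roots are 99 and 184.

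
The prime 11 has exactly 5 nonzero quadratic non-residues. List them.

Square k = 1,…,5 (k and 11−k give the same square):
1²=1, 2²=4, 3²=9, 4²≡5, 5²≡3 (mod 11).
The residues are {1, 3, 4, 5, 9}; the non-residues are the remaining 5 nonzero classes.

2,6,7,8,10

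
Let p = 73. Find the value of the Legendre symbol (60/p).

Euler's criterion: (60/73) ≡ 60^36 (mod 73).
60^2 ≡ 23 (mod 73)
60^4 ≡ 18 (mod 73)
60^8 ≡ 32 (mod 73)
60^16 ≡ 2 (mod 73)
60^32 ≡ 4 (mod 73)
60^36 = 60^(32+4) ≡ 72 (mod 73).
Result is 72 ≡ −1, so (60/73) = −1.

-1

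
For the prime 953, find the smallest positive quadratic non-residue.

3

(2/953) = +1, so 2 is a residue.
(3/953) = −1, so 3 is the smallest positive non-residue mod 953.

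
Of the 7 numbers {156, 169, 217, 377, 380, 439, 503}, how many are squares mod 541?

(156/541) = -1 → non-residue.
(169/541) = +1 → QR.
(217/541) = +1 → QR.
(377/541) = +1 → QR.
(380/541) = +1 → QR.
(439/541) = +1 → QR.
(503/541) = -1 → non-residue.
Total quadratic residues among the 7: 5.

5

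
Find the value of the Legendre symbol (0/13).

Top reduces to 0: gcd > 1, so the symbol is 0.

0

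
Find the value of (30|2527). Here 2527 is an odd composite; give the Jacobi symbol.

1

Pull out 2: since 2527 ≡ 7 (mod 8), (2/2527) = +1.
Reciprocity: 15 ≡ 3 and 2527 ≡ 3 (mod 4), so (15/2527) = −(2527/15).
Reduce top mod 15: now compute (7/15).
Reciprocity: 7 ≡ 3 and 15 ≡ 3 (mod 4), so (7/15) = −(15/7).
Reduce top mod 7: now compute (1/7).
Reached (1/7) = 1. Collecting the sign flips along the way, the symbol is +1.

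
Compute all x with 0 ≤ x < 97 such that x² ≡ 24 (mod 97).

11, 86

97 ≡ 1 (mod 4), so we find a root by search.
Trying successive values, 11² = 121 ≡ 24 (mod 97). The other root is 97 − 11 = 86.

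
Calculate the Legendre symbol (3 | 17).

-1

Euler's criterion: (3/17) ≡ 3^8 (mod 17).
3^2 ≡ 9 (mod 17)
3^4 ≡ 13 (mod 17)
3^8 ≡ 16 (mod 17)
3^8 = 3^(8) ≡ 16 (mod 17).
Result is 16 ≡ −1, so (3/17) = −1.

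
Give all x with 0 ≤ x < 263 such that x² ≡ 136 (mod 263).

Since 263 ≡ 3 (mod 4), a square root of 136 is 136^((263+1)/4) = 136^66 mod 263.
Repeated squaring: 136^2≡86, 136^4≡32, 136^8≡235, 136^16≡258, 136^32≡25, 136^64≡99 (mod 263).
136^66 = 136^(64+2) ≡ 98 (mod 263).
Check: 98² = 9604 ≡ 136 (mod 263). The two roots are 98 and 165.

98, 165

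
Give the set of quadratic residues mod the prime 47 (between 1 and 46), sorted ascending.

Square k = 1,…,23 (k and 47−k give the same square):
1²=1, 2²=4, 3²=9, 4²=16, 5²=25, 6²=36, 7²≡2, 8²≡17, 9²≡34, 10²≡6, 11²≡27, 12²≡3, 13²≡28, 14²≡8, 15²≡37, 16²≡21, 17²≡7, 18²≡42, 19²≡32, 20²≡24, 21²≡18, 22²≡14, 23²≡12 (mod 47).
So the quadratic residues mod 47 are {1, 2, 3, 4, 6, 7, 8, 9, 12, 14, 16, 17, 18, 21, 24, 25, 27, 28, 32, 34, 36, 37, 42}.

1,2,3,4,6,7,8,9,12,14,16,17,18,21,24,25,27,28,32,34,36,37,42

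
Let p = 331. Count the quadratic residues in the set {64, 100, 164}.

(64/331) = +1 → QR.
(100/331) = +1 → QR.
(164/331) = -1 → non-residue.
Total quadratic residues among the 3: 2.

2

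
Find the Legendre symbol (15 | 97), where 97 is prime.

Reciprocity: 15 ≡ 3 and 97 ≡ 1 (mod 4), so (15/97) = +(97/15).
Reduce top mod 15: now compute (7/15).
Reciprocity: 7 ≡ 3 and 15 ≡ 3 (mod 4), so (7/15) = −(15/7).
Reduce top mod 7: now compute (1/7).
Reached (1/7) = 1. Collecting the sign flips along the way, the symbol is -1.

-1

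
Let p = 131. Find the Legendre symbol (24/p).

-1

Pull out 2^3: since 131 ≡ 3 (mod 8), (2/131) = -1, so (2/131)^3 = -1.
Reciprocity: 3 ≡ 3 and 131 ≡ 3 (mod 4), so (3/131) = −(131/3).
Reduce top mod 3: now compute (2/3).
Pull out 2: since 3 ≡ 3 (mod 8), (2/3) = -1.
Reached (1/3) = 1. Collecting the sign flips along the way, the symbol is -1.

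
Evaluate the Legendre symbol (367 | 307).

1

Euler's criterion: (367/307) ≡ 60^153 (mod 307).
60^2 ≡ 223 (mod 307)
60^4 ≡ 302 (mod 307)
60^8 ≡ 25 (mod 307)
60^16 ≡ 11 (mod 307)
60^32 ≡ 121 (mod 307)
60^64 ≡ 212 (mod 307)
60^128 ≡ 122 (mod 307)
60^153 = 60^(128+16+8+1) ≡ 1 (mod 307).
Result is 1, so (367/307) = 1.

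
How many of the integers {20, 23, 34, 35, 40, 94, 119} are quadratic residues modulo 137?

(20/137) = -1 → non-residue.
(23/137) = -1 → non-residue.
(34/137) = +1 → QR.
(35/137) = -1 → non-residue.
(40/137) = -1 → non-residue.
(94/137) = -1 → non-residue.
(119/137) = +1 → QR.
Total quadratic residues among the 7: 2.

2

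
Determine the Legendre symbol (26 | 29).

Pull out 2: since 29 ≡ 5 (mod 8), (2/29) = -1.
Reciprocity: 13 ≡ 1 and 29 ≡ 1 (mod 4), so (13/29) = +(29/13).
Reduce top mod 13: now compute (3/13).
Reciprocity: 3 ≡ 3 and 13 ≡ 1 (mod 4), so (3/13) = +(13/3).
Reduce top mod 3: now compute (1/3).
Reached (1/3) = 1. Collecting the sign flips along the way, the symbol is -1.

-1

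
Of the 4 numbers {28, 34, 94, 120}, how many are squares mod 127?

3

(28/127) = -1 → non-residue.
(34/127) = +1 → QR.
(94/127) = +1 → QR.
(120/127) = +1 → QR.
Total quadratic residues among the 4: 3.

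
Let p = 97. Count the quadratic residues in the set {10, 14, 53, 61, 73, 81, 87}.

4

(10/97) = -1 → non-residue.
(14/97) = -1 → non-residue.
(53/97) = +1 → QR.
(61/97) = +1 → QR.
(73/97) = +1 → QR.
(81/97) = +1 → QR.
(87/97) = -1 → non-residue.
Total quadratic residues among the 7: 4.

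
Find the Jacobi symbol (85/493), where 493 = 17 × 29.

Reciprocity: 85 ≡ 1 and 493 ≡ 1 (mod 4), so (85/493) = +(493/85).
Reduce top mod 85: now compute (68/85).
Pull out 2^2: since 85 ≡ 5 (mod 8), (2/85) = -1, so (2/85)^2 = +1.
Reciprocity: 17 ≡ 1 and 85 ≡ 1 (mod 4), so (17/85) = +(85/17).
Reduce top mod 17: now compute (0/17).
Top reduces to 0: gcd > 1, so the symbol is 0.

0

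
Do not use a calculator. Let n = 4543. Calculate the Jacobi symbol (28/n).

Pull out 2^2: since 4543 ≡ 7 (mod 8), (2/4543) = +1, so (2/4543)^2 = +1.
Reciprocity: 7 ≡ 3 and 4543 ≡ 3 (mod 4), so (7/4543) = −(4543/7).
Reduce top mod 7: now compute (0/7).
Top reduces to 0: gcd > 1, so the symbol is 0.

0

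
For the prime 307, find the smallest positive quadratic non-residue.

(2/307) = −1, so 2 is the smallest positive non-residue mod 307.

2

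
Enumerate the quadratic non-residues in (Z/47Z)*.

5 10 11 13 15 19 20 22 23 26 29 30 31 33 35 38 39 40 41 43 44 45 46

Square k = 1,…,23 (k and 47−k give the same square):
1²=1, 2²=4, 3²=9, 4²=16, 5²=25, 6²=36, 7²≡2, 8²≡17, 9²≡34, 10²≡6, 11²≡27, 12²≡3, 13²≡28, 14²≡8, 15²≡37, 16²≡21, 17²≡7, 18²≡42, 19²≡32, 20²≡24, 21²≡18, 22²≡14, 23²≡12 (mod 47).
The residues are {1, 2, 3, 4, 6, 7, 8, 9, 12, 14, 16, 17, 18, 21, 24, 25, 27, 28, 32, 34, 36, 37, 42}; the non-residues are the remaining 23 nonzero classes.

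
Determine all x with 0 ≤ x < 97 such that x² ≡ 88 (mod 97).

31, 66

97 ≡ 1 (mod 4), so we find a root by search.
Trying successive values, 31² = 961 ≡ 88 (mod 97). The other root is 97 − 31 = 66.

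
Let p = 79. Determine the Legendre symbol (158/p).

0

First reduce: 158 ≡ 0 (mod 79).
Top reduces to 0: gcd > 1, so the symbol is 0.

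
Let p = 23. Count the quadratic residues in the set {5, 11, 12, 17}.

1

(5/23) = -1 → non-residue.
(11/23) = -1 → non-residue.
(12/23) = +1 → QR.
(17/23) = -1 → non-residue.
Total quadratic residues among the 4: 1.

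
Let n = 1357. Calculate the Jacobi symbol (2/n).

-1

Pull out 2: since 1357 ≡ 5 (mod 8), (2/1357) = -1.
Reached (1/1357) = 1. Collecting the sign flips along the way, the symbol is -1.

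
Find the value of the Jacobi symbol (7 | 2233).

0

Reciprocity: 7 ≡ 3 and 2233 ≡ 1 (mod 4), so (7/2233) = +(2233/7).
Reduce top mod 7: now compute (0/7).
Top reduces to 0: gcd > 1, so the symbol is 0.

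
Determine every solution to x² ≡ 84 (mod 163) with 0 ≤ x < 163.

Since 163 ≡ 3 (mod 4), a square root of 84 is 84^((163+1)/4) = 84^41 mod 163.
Repeated squaring: 84^2≡47, 84^4≡90, 84^8≡113, 84^16≡55, 84^32≡91 (mod 163).
84^41 = 84^(32+8+1) ≡ 35 (mod 163).
Check: 35² = 1225 ≡ 84 (mod 163). The two roots are 35 and 128.

35, 128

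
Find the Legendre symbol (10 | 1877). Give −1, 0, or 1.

1

Pull out 2: since 1877 ≡ 5 (mod 8), (2/1877) = -1.
Reciprocity: 5 ≡ 1 and 1877 ≡ 1 (mod 4), so (5/1877) = +(1877/5).
Reduce top mod 5: now compute (2/5).
Pull out 2: since 5 ≡ 5 (mod 8), (2/5) = -1.
Reached (1/5) = 1. Collecting the sign flips along the way, the symbol is +1.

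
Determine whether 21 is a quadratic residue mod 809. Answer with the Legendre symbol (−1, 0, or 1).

Euler's criterion: (21/809) ≡ 21^404 (mod 809).
21^2 ≡ 441 (mod 809)
21^4 ≡ 321 (mod 809)
21^8 ≡ 298 (mod 809)
21^16 ≡ 623 (mod 809)
21^32 ≡ 618 (mod 809)
21^64 ≡ 76 (mod 809)
21^128 ≡ 113 (mod 809)
21^256 ≡ 634 (mod 809)
21^404 = 21^(256+128+16+4) ≡ 808 (mod 809).
Result is 808 ≡ −1, so (21/809) = −1.

-1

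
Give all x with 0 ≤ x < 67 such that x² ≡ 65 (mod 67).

Since 67 ≡ 3 (mod 4), a square root of 65 is 65^((67+1)/4) = 65^17 mod 67.
Repeated squaring: 65^2≡4, 65^4≡16, 65^8≡55, 65^16≡10 (mod 67).
65^17 = 65^(16+1) ≡ 47 (mod 67).
Check: 47² = 2209 ≡ 65 (mod 67). The two roots are 20 and 47.

20, 47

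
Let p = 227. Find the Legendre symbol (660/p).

First reduce: 660 ≡ 206 (mod 227).
Pull out 2: since 227 ≡ 3 (mod 8), (2/227) = -1.
Reciprocity: 103 ≡ 3 and 227 ≡ 3 (mod 4), so (103/227) = −(227/103).
Reduce top mod 103: now compute (21/103).
Reciprocity: 21 ≡ 1 and 103 ≡ 3 (mod 4), so (21/103) = +(103/21).
Reduce top mod 21: now compute (19/21).
Reciprocity: 19 ≡ 3 and 21 ≡ 1 (mod 4), so (19/21) = +(21/19).
Reduce top mod 19: now compute (2/19).
Pull out 2: since 19 ≡ 3 (mod 8), (2/19) = -1.
Reached (1/19) = 1. Collecting the sign flips along the way, the symbol is -1.

-1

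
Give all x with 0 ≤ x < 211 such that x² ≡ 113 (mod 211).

Since 211 ≡ 3 (mod 4), a square root of 113 is 113^((211+1)/4) = 113^53 mod 211.
Repeated squaring: 113^2≡109, 113^4≡65, 113^8≡5, 113^16≡25, 113^32≡203 (mod 211).
113^53 = 113^(32+16+4+1) ≡ 193 (mod 211).
Check: 193² = 37249 ≡ 113 (mod 211). The two roots are 18 and 193.

18, 193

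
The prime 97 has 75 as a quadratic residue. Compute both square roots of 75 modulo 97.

47, 50

97 ≡ 1 (mod 4), so we find a root by search.
Trying successive values, 47² = 2209 ≡ 75 (mod 97). The other root is 97 − 47 = 50.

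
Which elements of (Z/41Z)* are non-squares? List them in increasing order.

3 6 7 11 12 13 14 15 17 19 22 24 26 27 28 29 30 34 35 38

Square k = 1,…,20 (k and 41−k give the same square):
1²=1, 2²=4, 3²=9, 4²=16, 5²=25, 6²=36, 7²≡8, 8²≡23, 9²≡40, 10²≡18, 11²≡39, 12²≡21, 13²≡5, 14²≡32, 15²≡20, 16²≡10, 17²≡2, 18²≡37, 19²≡33, 20²≡31 (mod 41).
The residues are {1, 2, 4, 5, 8, 9, 10, 16, 18, 20, 21, 23, 25, 31, 32, 33, 36, 37, 39, 40}; the non-residues are the remaining 20 nonzero classes.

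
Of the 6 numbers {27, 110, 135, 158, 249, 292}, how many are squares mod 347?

5

(27/347) = +1 → QR.
(110/347) = +1 → QR.
(135/347) = -1 → non-residue.
(158/347) = +1 → QR.
(249/347) = +1 → QR.
(292/347) = +1 → QR.
Total quadratic residues among the 6: 5.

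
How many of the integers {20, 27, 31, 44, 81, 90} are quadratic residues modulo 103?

(20/103) = -1 → non-residue.
(27/103) = -1 → non-residue.
(31/103) = -1 → non-residue.
(44/103) = -1 → non-residue.
(81/103) = +1 → QR.
(90/103) = -1 → non-residue.
Total quadratic residues among the 6: 1.

1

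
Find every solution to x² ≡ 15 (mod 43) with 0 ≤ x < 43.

12, 31

Since 43 ≡ 3 (mod 4), a square root of 15 is 15^((43+1)/4) = 15^11 mod 43.
Repeated squaring: 15^2≡10, 15^4≡14, 15^8≡24 (mod 43).
15^11 = 15^(8+2+1) ≡ 31 (mod 43).
Check: 31² = 961 ≡ 15 (mod 43). The two roots are 12 and 31.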